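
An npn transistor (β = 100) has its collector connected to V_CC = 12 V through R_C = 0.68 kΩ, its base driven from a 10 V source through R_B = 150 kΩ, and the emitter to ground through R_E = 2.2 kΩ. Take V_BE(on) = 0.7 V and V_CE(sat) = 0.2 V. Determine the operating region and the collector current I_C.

active; I_C ≈ 2.5 mA

Assume active. Base-emitter loop: I_B = (V_BB − V_BE)/(R_B + (β+1)R_E) = (10 − 0.7)/(150 + 101×2.2) = 0.025 mA.
I_C = β·I_B = 100×0.025 = 2.5 mA.
V_CE = V_CC − I_C·R_C − I_E·R_E = 12 − 2.5×0.68 − 2.52×2.2 = 4.75 V > V_CE(sat), so the active-region assumption holds.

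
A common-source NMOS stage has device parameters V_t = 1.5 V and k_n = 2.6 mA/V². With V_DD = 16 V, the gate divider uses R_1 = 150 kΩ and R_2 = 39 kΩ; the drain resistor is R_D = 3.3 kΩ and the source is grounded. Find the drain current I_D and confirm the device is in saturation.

I_D ≈ 4.2 mA

V_G = V_DD·R_2/(R_1+R_2) = 16×39/189 = 3.3 V. With the source grounded, V_GS = V_G = 3.3 V.
Assume saturation: I_D = (k_n/2)(V_GS − V_t)² = (2.6/2)×(3.3 − 1.5)² = 1.3×1.8² = 4.22 mA.
V_DS = V_DD − I_D·R_D = 16 − 4.22×3.3 = 2.08 V.
Saturation requires V_DS ≥ V_GS − V_t = 1.8 V; 2.08 ≥ 1.8 ✓.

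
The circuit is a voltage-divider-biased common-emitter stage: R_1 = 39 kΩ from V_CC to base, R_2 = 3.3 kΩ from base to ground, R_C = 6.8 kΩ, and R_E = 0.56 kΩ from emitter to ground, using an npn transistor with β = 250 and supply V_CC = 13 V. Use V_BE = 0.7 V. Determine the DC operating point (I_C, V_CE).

Thevenize the base divider: V_Th = V_CC·R_2/(R_1+R_2) = 13×3.3/42.3 = 1.01 V, R_Th = R_1‖R_2 = 3.04 kΩ.
Base-emitter loop: V_Th = I_B·R_Th + V_BE + (β+1)I_B·R_E, so I_B = (1.01 − 0.7) / (3.04 + 251×0.56) = 0.00219 mA.
I_C = β·I_B = 250×0.00219 = 0.547 mA, and I_E = (β+1)I_B = 0.549 mA.
V_CE = V_CC − I_C·R_C − I_E·R_E = 13 − 0.547×6.8 − 0.549×0.56 = 8.97 V.
V_CE = 8.97 V > 0.2 V confirms active-region operation.

I_C ≈ 0.55 mA, V_CE ≈ 9 V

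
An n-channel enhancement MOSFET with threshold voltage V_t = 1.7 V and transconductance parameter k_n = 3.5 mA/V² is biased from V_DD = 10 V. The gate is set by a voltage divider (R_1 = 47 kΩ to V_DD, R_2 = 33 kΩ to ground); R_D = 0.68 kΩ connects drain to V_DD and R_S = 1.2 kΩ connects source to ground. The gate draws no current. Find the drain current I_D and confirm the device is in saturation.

I_D ≈ 1.3 mA

V_G = V_DD·R_2/(R_1+R_2) = 10×33/80 = 4.12 V.
Assume saturation: I_D = (k_n/2)(V_GS − V_t)² with V_GS = V_G − I_D·R_S = 4.12 − 1.2·I_D.
Substituting gives 2.52·I_D² − 11.2·I_D + 10.3 = 0, with roots I_D = 1.3 or 3.14 mA.
The root I_D = 3.14 mA gives V_GS = 0.361 V ≤ V_t, so take I_D = 1.3 mA.
Then V_GS = 2.56 V and V_DS = V_DD − I_D(R_D+R_S) = 10 − 1.3×1.88 = 7.55 V.
Saturation requires V_DS ≥ V_GS − V_t = 0.863 V; 7.55 ≥ 0.863 ✓.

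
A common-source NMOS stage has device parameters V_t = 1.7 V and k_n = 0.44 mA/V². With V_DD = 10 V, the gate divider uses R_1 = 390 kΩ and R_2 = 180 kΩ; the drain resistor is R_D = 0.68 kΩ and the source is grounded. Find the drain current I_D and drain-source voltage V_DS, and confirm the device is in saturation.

I_D ≈ 0.47 mA, V_DS ≈ 9.7 V

V_G = V_DD·R_2/(R_1+R_2) = 10×180/570 = 3.16 V. With the source grounded, V_GS = V_G = 3.16 V.
Assume saturation: I_D = (k_n/2)(V_GS − V_t)² = (0.44/2)×(3.16 − 1.7)² = 0.22×1.46² = 0.468 mA.
V_DS = V_DD − I_D·R_D = 10 − 0.468×0.68 = 9.68 V.
Saturation requires V_DS ≥ V_GS − V_t = 1.46 V; 9.68 ≥ 1.46 ✓.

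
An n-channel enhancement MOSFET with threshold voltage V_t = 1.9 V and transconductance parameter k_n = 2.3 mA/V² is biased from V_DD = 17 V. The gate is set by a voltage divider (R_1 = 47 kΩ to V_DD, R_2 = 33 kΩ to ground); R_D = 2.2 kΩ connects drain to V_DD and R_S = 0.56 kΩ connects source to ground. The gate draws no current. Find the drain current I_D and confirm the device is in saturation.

I_D ≈ 5.3 mA

V_G = V_DD·R_2/(R_1+R_2) = 17×33/80 = 7.01 V.
Assume saturation: I_D = (k_n/2)(V_GS − V_t)² with V_GS = V_G − I_D·R_S = 7.01 − 0.56·I_D.
Substituting gives 0.361·I_D² − 7.58·I_D + 30.1 = 0, with roots I_D = 5.3 or 15.7 mA.
The root I_D = 15.7 mA gives V_GS = -1.8 V ≤ V_t, so take I_D = 5.3 mA.
Then V_GS = 4.05 V and V_DS = V_DD − I_D(R_D+R_S) = 17 − 5.3×2.76 = 2.38 V.
Saturation requires V_DS ≥ V_GS − V_t = 2.15 V; 2.38 ≥ 2.15 ✓.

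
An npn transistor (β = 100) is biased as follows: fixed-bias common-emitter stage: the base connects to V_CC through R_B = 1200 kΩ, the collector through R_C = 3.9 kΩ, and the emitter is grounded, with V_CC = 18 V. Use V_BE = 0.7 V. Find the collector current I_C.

Base loop: V_CC = I_B·R_B + V_BE, so I_B = (18 − 0.7)/1200 kΩ = 0.0144 mA.
In the active region I_C = β·I_B = 100 × 0.0144 = 1.44 mA.
Collector loop: V_CE = V_CC − I_C·R_C = 18 − 1.44×3.9 = 12.4 V.
Since V_CE = 12.4 V > V_CE(sat) ≈ 0.2 V, the transistor is in the active region as assumed.

I_C ≈ 1.4 mA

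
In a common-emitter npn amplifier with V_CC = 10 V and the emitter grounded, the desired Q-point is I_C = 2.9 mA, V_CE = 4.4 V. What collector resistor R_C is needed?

R_C ≈ 1.9 kΩ

Collector loop: V_CC = I_C·R_C + V_CE.
R_C = (V_CC − V_CE)/I_C = (10 − 4.4)/2.9 = 1.93 kΩ.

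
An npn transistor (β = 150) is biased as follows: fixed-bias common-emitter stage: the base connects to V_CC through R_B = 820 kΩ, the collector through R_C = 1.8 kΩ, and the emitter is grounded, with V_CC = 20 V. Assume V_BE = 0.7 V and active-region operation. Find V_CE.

V_CE ≈ 14 V

Base loop: V_CC = I_B·R_B + V_BE, so I_B = (20 − 0.7)/820 kΩ = 0.0235 mA.
In the active region I_C = β·I_B = 150 × 0.0235 = 3.53 mA.
Collector loop: V_CE = V_CC − I_C·R_C = 20 − 3.53×1.8 = 13.6 V.
Since V_CE = 13.6 V > V_CE(sat) ≈ 0.2 V, the transistor is in the active region as assumed.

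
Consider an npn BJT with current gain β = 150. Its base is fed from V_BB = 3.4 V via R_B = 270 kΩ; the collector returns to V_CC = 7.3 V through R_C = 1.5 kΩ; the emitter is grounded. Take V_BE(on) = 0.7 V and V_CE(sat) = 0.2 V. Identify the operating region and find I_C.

active; I_C ≈ 1.5 mA

Assume active. Base-emitter loop: I_B = (V_BB − V_BE)/R_B = (3.4 − 0.7)/270 = 0.01 mA.
I_C = β·I_B = 150×0.01 = 1.5 mA.
V_CE = V_CC − I_C·R_C = 7.3 − 1.5×1.5 = 5.05 V > V_CE(sat), so the active-region assumption holds.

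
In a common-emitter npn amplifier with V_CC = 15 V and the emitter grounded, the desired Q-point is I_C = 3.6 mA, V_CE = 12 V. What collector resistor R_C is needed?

Collector loop: V_CC = I_C·R_C + V_CE.
R_C = (V_CC − V_CE)/I_C = (15 − 12)/3.6 = 0.833 kΩ.

R_C ≈ 0.83 kΩ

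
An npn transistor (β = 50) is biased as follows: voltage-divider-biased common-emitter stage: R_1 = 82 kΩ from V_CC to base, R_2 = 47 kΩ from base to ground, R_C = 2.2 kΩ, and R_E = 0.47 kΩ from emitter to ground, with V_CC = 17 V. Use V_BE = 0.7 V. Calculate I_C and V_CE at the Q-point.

I_C ≈ 5.1 mA, V_CE ≈ 3.3 V

Thevenize the base divider: V_Th = V_CC·R_2/(R_1+R_2) = 17×47/129 = 6.19 V, R_Th = R_1‖R_2 = 29.9 kΩ.
Base-emitter loop: V_Th = I_B·R_Th + V_BE + (β+1)I_B·R_E, so I_B = (6.19 − 0.7) / (29.9 + 51×0.47) = 0.102 mA.
I_C = β·I_B = 50×0.102 = 5.1 mA, and I_E = (β+1)I_B = 5.2 mA.
V_CE = V_CC − I_C·R_C − I_E·R_E = 17 − 5.1×2.2 − 5.2×0.47 = 3.33 V.
V_CE = 3.33 V > 0.2 V confirms active-region operation.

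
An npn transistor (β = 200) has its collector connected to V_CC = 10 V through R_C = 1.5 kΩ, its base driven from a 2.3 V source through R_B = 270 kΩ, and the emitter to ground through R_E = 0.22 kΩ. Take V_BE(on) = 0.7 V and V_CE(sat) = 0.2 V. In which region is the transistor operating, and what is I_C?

active; I_C ≈ 1 mA

Assume active. Base-emitter loop: I_B = (V_BB − V_BE)/(R_B + (β+1)R_E) = (2.3 − 0.7)/(270 + 201×0.22) = 0.00509 mA.
I_C = β·I_B = 200×0.00509 = 1.02 mA.
V_CE = V_CC − I_C·R_C − I_E·R_E = 10 − 1.02×1.5 − 1.02×0.22 = 8.25 V > V_CE(sat), so the active-region assumption holds.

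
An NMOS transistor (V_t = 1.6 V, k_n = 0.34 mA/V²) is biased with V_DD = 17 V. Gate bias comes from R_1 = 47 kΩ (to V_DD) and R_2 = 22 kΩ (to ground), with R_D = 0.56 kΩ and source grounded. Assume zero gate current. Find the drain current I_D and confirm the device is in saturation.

V_G = V_DD·R_2/(R_1+R_2) = 17×22/69 = 5.42 V. With the source grounded, V_GS = V_G = 5.42 V.
Assume saturation: I_D = (k_n/2)(V_GS − V_t)² = (0.34/2)×(5.42 − 1.6)² = 0.17×3.82² = 2.48 mA.
V_DS = V_DD − I_D·R_D = 17 − 2.48×0.56 = 15.6 V.
Saturation requires V_DS ≥ V_GS − V_t = 3.82 V; 15.6 ≥ 3.82 ✓.

I_D ≈ 2.5 mA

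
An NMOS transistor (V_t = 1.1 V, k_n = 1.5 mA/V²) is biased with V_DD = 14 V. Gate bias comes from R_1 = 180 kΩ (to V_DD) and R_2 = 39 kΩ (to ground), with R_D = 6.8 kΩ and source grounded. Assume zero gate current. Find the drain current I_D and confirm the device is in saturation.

I_D ≈ 1.5 mA

V_G = V_DD·R_2/(R_1+R_2) = 14×39/219 = 2.49 V. With the source grounded, V_GS = V_G = 2.49 V.
Assume saturation: I_D = (k_n/2)(V_GS − V_t)² = (1.5/2)×(2.49 − 1.1)² = 0.75×1.39² = 1.46 mA.
V_DS = V_DD − I_D·R_D = 14 − 1.46×6.8 = 4.1 V.
Saturation requires V_DS ≥ V_GS − V_t = 1.39 V; 4.1 ≥ 1.39 ✓.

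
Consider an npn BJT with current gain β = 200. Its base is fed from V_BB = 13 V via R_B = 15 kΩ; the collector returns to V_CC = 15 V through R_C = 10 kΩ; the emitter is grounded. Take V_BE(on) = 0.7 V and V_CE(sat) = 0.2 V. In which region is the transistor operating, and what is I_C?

saturation; I_C ≈ 1.5 mA

Assume active: I_B = (13 − 0.7)/15 = 0.82 mA, giving I_C = β·I_B = 164 mA.
But then V_CE = 15 − 164×10 = -1620 V < V_CE(sat) = 0.2 V — impossible in the active region.
So the transistor is saturated. With V_CE = 0.2 V, I_C = (V_CC − 0.2)/R_C = 14.8/10 = 1.48 mA.
Check: β·I_B = 164 mA > I_C = 1.48 mA, confirming saturation.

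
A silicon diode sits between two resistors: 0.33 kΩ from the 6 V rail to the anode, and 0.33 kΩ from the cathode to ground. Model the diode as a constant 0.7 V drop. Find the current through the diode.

I ≈ 8 mA

The two resistors are in series with the diode, so KVL gives 6 = I·0.33 + 0.7 + I·0.33.
I = (6 − 0.7) / (0.33 + 0.33) kΩ = 5.3 / 0.66 = 8.03 mA.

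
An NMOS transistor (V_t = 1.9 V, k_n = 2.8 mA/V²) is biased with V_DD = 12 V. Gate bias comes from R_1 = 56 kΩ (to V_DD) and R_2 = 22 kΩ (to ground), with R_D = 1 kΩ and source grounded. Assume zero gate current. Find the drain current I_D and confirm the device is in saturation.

I_D ≈ 3.1 mA

V_G = V_DD·R_2/(R_1+R_2) = 12×22/78 = 3.38 V. With the source grounded, V_GS = V_G = 3.38 V.
Assume saturation: I_D = (k_n/2)(V_GS − V_t)² = (2.8/2)×(3.38 − 1.9)² = 1.4×1.48² = 3.09 mA.
V_DS = V_DD − I_D·R_D = 12 − 3.09×1 = 8.91 V.
Saturation requires V_DS ≥ V_GS − V_t = 1.48 V; 8.91 ≥ 1.48 ✓.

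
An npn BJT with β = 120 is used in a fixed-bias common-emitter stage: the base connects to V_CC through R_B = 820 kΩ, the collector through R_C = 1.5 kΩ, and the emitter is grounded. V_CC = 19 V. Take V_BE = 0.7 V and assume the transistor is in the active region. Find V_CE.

V_CE ≈ 15 V

Base loop: V_CC = I_B·R_B + V_BE, so I_B = (19 − 0.7)/820 kΩ = 0.0223 mA.
In the active region I_C = β·I_B = 120 × 0.0223 = 2.68 mA.
Collector loop: V_CE = V_CC − I_C·R_C = 19 − 2.68×1.5 = 15 V.
Since V_CE = 15 V > V_CE(sat) ≈ 0.2 V, the transistor is in the active region as assumed.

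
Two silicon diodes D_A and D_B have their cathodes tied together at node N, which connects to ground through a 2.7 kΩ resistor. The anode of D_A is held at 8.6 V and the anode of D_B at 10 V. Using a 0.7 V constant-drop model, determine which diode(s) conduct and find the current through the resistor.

Only D_B conducts; I_R ≈ 3.4 mA

Assume both conduct. Then node N would need to be at both 8.6−0.7 = 7.9 V and 10−0.7 = 9.3 V, which is impossible.
Assume only D_B conducts: V_N = 10 − 0.7 = 9.3 V, so I_R = 9.3/2.7 = 3.44 mA.
Check D_A: its anode-to-cathode voltage is 8.6 − 9.3 = -0.7 V < 0.7 V, so it is off. The assumption is consistent.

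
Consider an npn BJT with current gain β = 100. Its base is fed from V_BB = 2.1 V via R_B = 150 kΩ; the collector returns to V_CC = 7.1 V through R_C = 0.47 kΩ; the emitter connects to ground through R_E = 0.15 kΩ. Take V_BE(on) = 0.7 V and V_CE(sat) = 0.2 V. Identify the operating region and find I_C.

Assume active. Base-emitter loop: I_B = (V_BB − V_BE)/(R_B + (β+1)R_E) = (2.1 − 0.7)/(150 + 101×0.15) = 0.00848 mA.
I_C = β·I_B = 100×0.00848 = 0.848 mA.
V_CE = V_CC − I_C·R_C − I_E·R_E = 7.1 − 0.848×0.47 − 0.856×0.15 = 6.57 V > V_CE(sat), so the active-region assumption holds.

active; I_C ≈ 0.85 mA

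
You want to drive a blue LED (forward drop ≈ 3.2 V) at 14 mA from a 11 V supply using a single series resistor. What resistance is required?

R ≈ 0.56 kΩ

The resistor drops V_S − V_D = 11 − 3.2 = 7.8 V at 14 mA.
R = 7.8 V / 14 mA = 0.557 kΩ.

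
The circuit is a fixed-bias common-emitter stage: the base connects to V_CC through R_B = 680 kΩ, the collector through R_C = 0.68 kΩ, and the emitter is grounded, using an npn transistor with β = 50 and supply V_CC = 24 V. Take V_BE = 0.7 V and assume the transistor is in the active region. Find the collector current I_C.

Base loop: V_CC = I_B·R_B + V_BE, so I_B = (24 − 0.7)/680 kΩ = 0.0343 mA.
In the active region I_C = β·I_B = 50 × 0.0343 = 1.71 mA.
Collector loop: V_CE = V_CC − I_C·R_C = 24 − 1.71×0.68 = 22.8 V.
Since V_CE = 22.8 V > V_CE(sat) ≈ 0.2 V, the transistor is in the active region as assumed.

I_C ≈ 1.7 mA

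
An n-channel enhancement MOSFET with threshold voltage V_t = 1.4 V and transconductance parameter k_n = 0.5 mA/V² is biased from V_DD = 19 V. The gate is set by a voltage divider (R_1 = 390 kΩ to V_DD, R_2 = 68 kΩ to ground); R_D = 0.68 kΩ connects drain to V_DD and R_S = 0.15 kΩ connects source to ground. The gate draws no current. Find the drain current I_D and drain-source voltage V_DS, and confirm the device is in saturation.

I_D ≈ 0.46 mA, V_DS ≈ 19 V

V_G = V_DD·R_2/(R_1+R_2) = 19×68/458 = 2.82 V.
Assume saturation: I_D = (k_n/2)(V_GS − V_t)² with V_GS = V_G − I_D·R_S = 2.82 − 0.15·I_D.
Substituting gives 0.00562·I_D² − 1.11·I_D + 0.505 = 0, with roots I_D = 0.457 or 196 mA.
The root I_D = 196 mA gives V_GS = -26.6 V ≤ V_t, so take I_D = 0.457 mA.
Then V_GS = 2.75 V and V_DS = V_DD − I_D(R_D+R_S) = 19 − 0.457×0.83 = 18.6 V.
Saturation requires V_DS ≥ V_GS − V_t = 1.35 V; 18.6 ≥ 1.35 ✓.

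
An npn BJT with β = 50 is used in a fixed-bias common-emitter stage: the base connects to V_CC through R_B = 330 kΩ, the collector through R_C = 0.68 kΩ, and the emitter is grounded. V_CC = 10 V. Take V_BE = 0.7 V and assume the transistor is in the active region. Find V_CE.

Base loop: V_CC = I_B·R_B + V_BE, so I_B = (10 − 0.7)/330 kΩ = 0.0282 mA.
In the active region I_C = β·I_B = 50 × 0.0282 = 1.41 mA.
Collector loop: V_CE = V_CC − I_C·R_C = 10 − 1.41×0.68 = 9.04 V.
Since V_CE = 9.04 V > V_CE(sat) ≈ 0.2 V, the transistor is in the active region as assumed.

V_CE ≈ 9 V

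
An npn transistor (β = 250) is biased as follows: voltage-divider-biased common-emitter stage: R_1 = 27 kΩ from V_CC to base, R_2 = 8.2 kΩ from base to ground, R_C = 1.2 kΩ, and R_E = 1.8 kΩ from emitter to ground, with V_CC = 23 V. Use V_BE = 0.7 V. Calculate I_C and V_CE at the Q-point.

I_C ≈ 2.5 mA, V_CE ≈ 15 V

Thevenize the base divider: V_Th = V_CC·R_2/(R_1+R_2) = 23×8.2/35.2 = 5.36 V, R_Th = R_1‖R_2 = 6.29 kΩ.
Base-emitter loop: V_Th = I_B·R_Th + V_BE + (β+1)I_B·R_E, so I_B = (5.36 − 0.7) / (6.29 + 251×1.8) = 0.0102 mA.
I_C = β·I_B = 250×0.0102 = 2.54 mA, and I_E = (β+1)I_B = 2.55 mA.
V_CE = V_CC − I_C·R_C − I_E·R_E = 23 − 2.54×1.2 − 2.55×1.8 = 15.4 V.
V_CE = 15.4 V > 0.2 V confirms active-region operation.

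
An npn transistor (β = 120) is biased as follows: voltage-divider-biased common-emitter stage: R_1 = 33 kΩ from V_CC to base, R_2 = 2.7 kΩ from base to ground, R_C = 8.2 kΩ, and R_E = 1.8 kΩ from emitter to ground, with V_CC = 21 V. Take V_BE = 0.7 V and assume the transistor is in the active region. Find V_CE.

V_CE ≈ 16 V

Thevenize the base divider: V_Th = V_CC·R_2/(R_1+R_2) = 21×2.7/35.7 = 1.59 V, R_Th = R_1‖R_2 = 2.5 kΩ.
Base-emitter loop: V_Th = I_B·R_Th + V_BE + (β+1)I_B·R_E, so I_B = (1.59 − 0.7) / (2.5 + 121×1.8) = 0.00403 mA.
I_C = β·I_B = 120×0.00403 = 0.484 mA, and I_E = (β+1)I_B = 0.488 mA.
V_CE = V_CC − I_C·R_C − I_E·R_E = 21 − 0.484×8.2 − 0.488×1.8 = 16.2 V.
V_CE = 16.2 V > 0.2 V confirms active-region operation.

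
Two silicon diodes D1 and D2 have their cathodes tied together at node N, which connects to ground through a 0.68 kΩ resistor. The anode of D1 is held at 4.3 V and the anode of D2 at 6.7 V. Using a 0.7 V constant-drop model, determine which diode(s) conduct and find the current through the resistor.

Assume both conduct. Then node N would need to be at both 4.3−0.7 = 3.6 V and 6.7−0.7 = 6 V, which is impossible.
Assume only D2 conducts: V_N = 6.7 − 0.7 = 6 V, so I_R = 6/0.68 = 8.82 mA.
Check D1: its anode-to-cathode voltage is 4.3 − 6 = -1.7 V < 0.7 V, so it is off. The assumption is consistent.

Only D2 conducts; I_R ≈ 8.8 mA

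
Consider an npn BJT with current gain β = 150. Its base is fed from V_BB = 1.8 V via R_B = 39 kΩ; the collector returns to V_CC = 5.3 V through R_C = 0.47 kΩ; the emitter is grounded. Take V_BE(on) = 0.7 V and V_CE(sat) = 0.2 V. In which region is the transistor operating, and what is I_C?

Assume active. Base-emitter loop: I_B = (V_BB − V_BE)/R_B = (1.8 − 0.7)/39 = 0.0282 mA.
I_C = β·I_B = 150×0.0282 = 4.23 mA.
V_CE = V_CC − I_C·R_C = 5.3 − 4.23×0.47 = 3.31 V > V_CE(sat), so the active-region assumption holds.

active; I_C ≈ 4.2 mA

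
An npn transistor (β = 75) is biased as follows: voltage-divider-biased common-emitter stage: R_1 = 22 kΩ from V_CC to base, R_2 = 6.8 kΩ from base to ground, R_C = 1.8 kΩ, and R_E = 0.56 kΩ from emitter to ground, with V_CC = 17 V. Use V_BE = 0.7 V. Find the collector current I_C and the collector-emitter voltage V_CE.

I_C ≈ 5.2 mA, V_CE ≈ 4.7 V

Thevenize the base divider: V_Th = V_CC·R_2/(R_1+R_2) = 17×6.8/28.8 = 4.01 V, R_Th = R_1‖R_2 = 5.19 kΩ.
Base-emitter loop: V_Th = I_B·R_Th + V_BE + (β+1)I_B·R_E, so I_B = (4.01 − 0.7) / (5.19 + 76×0.56) = 0.0694 mA.
I_C = β·I_B = 75×0.0694 = 5.2 mA, and I_E = (β+1)I_B = 5.27 mA.
V_CE = V_CC − I_C·R_C − I_E·R_E = 17 − 5.2×1.8 − 5.27×0.56 = 4.68 V.
V_CE = 4.68 V > 0.2 V confirms active-region operation.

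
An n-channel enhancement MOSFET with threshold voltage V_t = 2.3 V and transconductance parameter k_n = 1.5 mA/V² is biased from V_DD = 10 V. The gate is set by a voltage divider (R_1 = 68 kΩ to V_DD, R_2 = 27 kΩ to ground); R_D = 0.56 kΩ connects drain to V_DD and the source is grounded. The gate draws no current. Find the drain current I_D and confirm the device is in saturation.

V_G = V_DD·R_2/(R_1+R_2) = 10×27/95 = 2.84 V. With the source grounded, V_GS = V_G = 2.84 V.
Assume saturation: I_D = (k_n/2)(V_GS − V_t)² = (1.5/2)×(2.84 − 2.3)² = 0.75×0.542² = 0.22 mA.
V_DS = V_DD − I_D·R_D = 10 − 0.22×0.56 = 9.88 V.
Saturation requires V_DS ≥ V_GS − V_t = 0.542 V; 9.88 ≥ 0.542 ✓.

I_D ≈ 0.22 mA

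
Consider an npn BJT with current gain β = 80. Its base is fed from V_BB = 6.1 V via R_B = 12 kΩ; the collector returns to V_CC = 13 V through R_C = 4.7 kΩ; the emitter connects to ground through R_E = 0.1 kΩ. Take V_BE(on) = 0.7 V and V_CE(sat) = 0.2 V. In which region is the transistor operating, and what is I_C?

saturation; I_C ≈ 2.7 mA

Assume active: I_B = (6.1 − 0.7)/(12 + 81×0.1) = 0.269 mA, I_C = β·I_B = 21.5 mA.
Then V_CE = 13 − 21.5×4.7 − 21.8×0.1 = -90.2 V < 0.2 V — the active assumption fails.
Re-solve with V_CE = 0.2 V. KCL at the emitter: V_E/R_E = (V_BB−0.7−V_E)/R_B + (V_CC−0.2−V_E)/R_C, giving V_E = 0.308 V.
I_C = (V_CC − 0.2 − V_E)/R_C = (12.8 − 0.308)/4.7 = 2.66 mA.
Check: I_B = (5.4 − 0.308)/12 = 0.424 mA, and β·I_B = 33.9 mA > I_C, confirming saturation.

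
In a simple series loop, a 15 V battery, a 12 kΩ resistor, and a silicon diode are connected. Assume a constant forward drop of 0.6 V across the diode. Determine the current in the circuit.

I ≈ 1.2 mA

KVL around the loop: 15 = V_D + I·R = 0.6 + I × 12 kΩ.
So I = (15 − 0.6) / 12 kΩ = 14.4 / 12 = 1.2 mA.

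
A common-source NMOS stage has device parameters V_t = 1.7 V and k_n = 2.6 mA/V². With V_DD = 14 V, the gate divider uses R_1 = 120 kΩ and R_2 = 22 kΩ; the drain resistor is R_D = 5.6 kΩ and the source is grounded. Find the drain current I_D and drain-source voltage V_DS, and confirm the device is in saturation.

I_D ≈ 0.29 mA, V_DS ≈ 12 V

V_G = V_DD·R_2/(R_1+R_2) = 14×22/142 = 2.17 V. With the source grounded, V_GS = V_G = 2.17 V.
Assume saturation: I_D = (k_n/2)(V_GS − V_t)² = (2.6/2)×(2.17 − 1.7)² = 1.3×0.469² = 0.286 mA.
V_DS = V_DD − I_D·R_D = 14 − 0.286×5.6 = 12.4 V.
Saturation requires V_DS ≥ V_GS − V_t = 0.469 V; 12.4 ≥ 0.469 ✓.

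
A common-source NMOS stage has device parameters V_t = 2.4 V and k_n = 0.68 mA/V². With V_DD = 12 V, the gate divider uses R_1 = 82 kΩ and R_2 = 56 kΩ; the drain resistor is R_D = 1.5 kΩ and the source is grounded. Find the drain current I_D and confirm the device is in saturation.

I_D ≈ 2.1 mA

V_G = V_DD·R_2/(R_1+R_2) = 12×56/138 = 4.87 V. With the source grounded, V_GS = V_G = 4.87 V.
Assume saturation: I_D = (k_n/2)(V_GS − V_t)² = (0.68/2)×(4.87 − 2.4)² = 0.34×2.47² = 2.07 mA.
V_DS = V_DD − I_D·R_D = 12 − 2.07×1.5 = 8.89 V.
Saturation requires V_DS ≥ V_GS − V_t = 2.47 V; 8.89 ≥ 2.47 ✓.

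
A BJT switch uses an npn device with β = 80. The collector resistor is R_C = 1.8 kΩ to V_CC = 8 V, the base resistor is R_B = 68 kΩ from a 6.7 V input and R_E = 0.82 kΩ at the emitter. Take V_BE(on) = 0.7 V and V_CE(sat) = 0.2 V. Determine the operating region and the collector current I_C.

Assume active: I_B = (6.7 − 0.7)/(68 + 81×0.82) = 0.0446 mA, I_C = β·I_B = 3.57 mA.
Then V_CE = 8 − 3.57×1.8 − 3.62×0.82 = -1.39 V < 0.2 V — the active assumption fails.
Re-solve with V_CE = 0.2 V. KCL at the emitter: V_E/R_E = (V_BB−0.7−V_E)/R_B + (V_CC−0.2−V_E)/R_C, giving V_E = 2.47 V.
I_C = (V_CC − 0.2 − V_E)/R_C = (7.8 − 2.47)/1.8 = 2.96 mA.
Check: I_B = (6 − 2.47)/68 = 0.0519 mA, and β·I_B = 4.15 mA > I_C, confirming saturation.

saturation; I_C ≈ 3 mA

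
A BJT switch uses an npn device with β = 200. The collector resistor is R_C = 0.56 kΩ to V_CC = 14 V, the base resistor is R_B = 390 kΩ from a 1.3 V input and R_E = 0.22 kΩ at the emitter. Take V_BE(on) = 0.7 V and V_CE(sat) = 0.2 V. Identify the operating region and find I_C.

active; I_C ≈ 0.28 mA

Assume active. Base-emitter loop: I_B = (V_BB − V_BE)/(R_B + (β+1)R_E) = (1.3 − 0.7)/(390 + 201×0.22) = 0.00138 mA.
I_C = β·I_B = 200×0.00138 = 0.276 mA.
V_CE = V_CC − I_C·R_C − I_E·R_E = 14 − 0.276×0.56 − 0.278×0.22 = 13.8 V > V_CE(sat), so the active-region assumption holds.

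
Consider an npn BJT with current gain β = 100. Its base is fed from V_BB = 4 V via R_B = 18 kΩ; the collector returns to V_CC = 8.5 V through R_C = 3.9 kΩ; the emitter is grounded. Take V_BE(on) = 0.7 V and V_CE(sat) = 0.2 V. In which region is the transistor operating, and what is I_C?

saturation; I_C ≈ 2.1 mA

Assume active: I_B = (4 − 0.7)/18 = 0.183 mA, giving I_C = β·I_B = 18.3 mA.
But then V_CE = 8.5 − 18.3×3.9 = -63 V < V_CE(sat) = 0.2 V — impossible in the active region.
So the transistor is saturated. With V_CE = 0.2 V, I_C = (V_CC − 0.2)/R_C = 8.3/3.9 = 2.13 mA.
Check: β·I_B = 18.3 mA > I_C = 2.13 mA, confirming saturation.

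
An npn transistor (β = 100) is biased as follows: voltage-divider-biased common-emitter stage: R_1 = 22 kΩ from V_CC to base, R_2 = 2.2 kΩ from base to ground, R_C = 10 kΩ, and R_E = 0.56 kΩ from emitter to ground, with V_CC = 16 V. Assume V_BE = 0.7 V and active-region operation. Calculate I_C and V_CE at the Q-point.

I_C ≈ 1.3 mA, V_CE ≈ 2.4 V

Thevenize the base divider: V_Th = V_CC·R_2/(R_1+R_2) = 16×2.2/24.2 = 1.45 V, R_Th = R_1‖R_2 = 2 kΩ.
Base-emitter loop: V_Th = I_B·R_Th + V_BE + (β+1)I_B·R_E, so I_B = (1.45 − 0.7) / (2 + 101×0.56) = 0.0129 mA.
I_C = β·I_B = 100×0.0129 = 1.29 mA, and I_E = (β+1)I_B = 1.3 mA.
V_CE = V_CC − I_C·R_C − I_E·R_E = 16 − 1.29×10 − 1.3×0.56 = 2.39 V.
V_CE = 2.39 V > 0.2 V confirms active-region operation.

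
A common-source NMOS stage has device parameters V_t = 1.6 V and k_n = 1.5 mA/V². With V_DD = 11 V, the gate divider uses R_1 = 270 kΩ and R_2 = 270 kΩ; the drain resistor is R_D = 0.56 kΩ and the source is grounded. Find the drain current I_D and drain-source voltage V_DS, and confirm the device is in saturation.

I_D ≈ 11 mA, V_DS ≈ 4.6 V

V_G = V_DD·R_2/(R_1+R_2) = 11×270/540 = 5.5 V. With the source grounded, V_GS = V_G = 5.5 V.
Assume saturation: I_D = (k_n/2)(V_GS − V_t)² = (1.5/2)×(5.5 − 1.6)² = 0.75×3.9² = 11.4 mA.
V_DS = V_DD − I_D·R_D = 11 − 11.4×0.56 = 4.61 V.
Saturation requires V_DS ≥ V_GS − V_t = 3.9 V; 4.61 ≥ 3.9 ✓.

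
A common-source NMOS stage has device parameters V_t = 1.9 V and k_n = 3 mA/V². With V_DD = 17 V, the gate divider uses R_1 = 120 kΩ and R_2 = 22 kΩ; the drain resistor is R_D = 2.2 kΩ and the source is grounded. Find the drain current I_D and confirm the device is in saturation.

V_G = V_DD·R_2/(R_1+R_2) = 17×22/142 = 2.63 V. With the source grounded, V_GS = V_G = 2.63 V.
Assume saturation: I_D = (k_n/2)(V_GS − V_t)² = (3/2)×(2.63 − 1.9)² = 1.5×0.734² = 0.808 mA.
V_DS = V_DD − I_D·R_D = 17 − 0.808×2.2 = 15.2 V.
Saturation requires V_DS ≥ V_GS − V_t = 0.734 V; 15.2 ≥ 0.734 ✓.

I_D ≈ 0.81 mA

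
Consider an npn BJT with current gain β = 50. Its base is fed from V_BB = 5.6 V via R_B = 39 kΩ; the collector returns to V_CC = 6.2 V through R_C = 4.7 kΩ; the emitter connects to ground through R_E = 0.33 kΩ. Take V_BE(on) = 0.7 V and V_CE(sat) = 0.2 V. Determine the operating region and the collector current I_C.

saturation; I_C ≈ 1.2 mA

Assume active: I_B = (5.6 − 0.7)/(39 + 51×0.33) = 0.0878 mA, I_C = β·I_B = 4.39 mA.
Then V_CE = 6.2 − 4.39×4.7 − 4.48×0.33 = -15.9 V < 0.2 V — the active assumption fails.
Re-solve with V_CE = 0.2 V. KCL at the emitter: V_E/R_E = (V_BB−0.7−V_E)/R_B + (V_CC−0.2−V_E)/R_C, giving V_E = 0.429 V.
I_C = (V_CC − 0.2 − V_E)/R_C = (6 − 0.429)/4.7 = 1.19 mA.
Check: I_B = (4.9 − 0.429)/39 = 0.115 mA, and β·I_B = 5.73 mA > I_C, confirming saturation.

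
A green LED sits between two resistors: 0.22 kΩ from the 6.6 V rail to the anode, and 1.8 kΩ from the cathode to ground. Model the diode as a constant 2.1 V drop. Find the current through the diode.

The two resistors are in series with the diode, so KVL gives 6.6 = I·0.22 + 2.1 + I·1.8.
I = (6.6 − 2.1) / (0.22 + 1.8) kΩ = 4.5 / 2.02 = 2.23 mA.

I ≈ 2.2 mA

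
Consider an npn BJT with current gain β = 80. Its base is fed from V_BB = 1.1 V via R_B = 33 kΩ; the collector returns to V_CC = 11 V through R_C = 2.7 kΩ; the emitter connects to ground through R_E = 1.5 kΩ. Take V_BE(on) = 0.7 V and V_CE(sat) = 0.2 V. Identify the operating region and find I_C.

Assume active. Base-emitter loop: I_B = (V_BB − V_BE)/(R_B + (β+1)R_E) = (1.1 − 0.7)/(33 + 81×1.5) = 0.00259 mA.
I_C = β·I_B = 80×0.00259 = 0.207 mA.
V_CE = V_CC − I_C·R_C − I_E·R_E = 11 − 0.207×2.7 − 0.21×1.5 = 10.1 V > V_CE(sat), so the active-region assumption holds.

active; I_C ≈ 0.21 mA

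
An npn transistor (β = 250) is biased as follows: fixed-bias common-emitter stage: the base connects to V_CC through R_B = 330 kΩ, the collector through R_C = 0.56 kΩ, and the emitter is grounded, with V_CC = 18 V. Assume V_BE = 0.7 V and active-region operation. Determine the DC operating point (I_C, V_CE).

Base loop: V_CC = I_B·R_B + V_BE, so I_B = (18 − 0.7)/330 kΩ = 0.0524 mA.
In the active region I_C = β·I_B = 250 × 0.0524 = 13.1 mA.
Collector loop: V_CE = V_CC − I_C·R_C = 18 − 13.1×0.56 = 10.7 V.
Since V_CE = 10.7 V > V_CE(sat) ≈ 0.2 V, the transistor is in the active region as assumed.

I_C ≈ 13 mA, V_CE ≈ 11 V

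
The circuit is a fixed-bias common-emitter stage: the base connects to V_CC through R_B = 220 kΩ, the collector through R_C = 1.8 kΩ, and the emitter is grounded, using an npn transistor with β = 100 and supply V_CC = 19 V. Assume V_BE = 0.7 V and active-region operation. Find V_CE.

Base loop: V_CC = I_B·R_B + V_BE, so I_B = (19 − 0.7)/220 kΩ = 0.0832 mA.
In the active region I_C = β·I_B = 100 × 0.0832 = 8.32 mA.
Collector loop: V_CE = V_CC − I_C·R_C = 19 − 8.32×1.8 = 4.03 V.
Since V_CE = 4.03 V > V_CE(sat) ≈ 0.2 V, the transistor is in the active region as assumed.

V_CE ≈ 4 V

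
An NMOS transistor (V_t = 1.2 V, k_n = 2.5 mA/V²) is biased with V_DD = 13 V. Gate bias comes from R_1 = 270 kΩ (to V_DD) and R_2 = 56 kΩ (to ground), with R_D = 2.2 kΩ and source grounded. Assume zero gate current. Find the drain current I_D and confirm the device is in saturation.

V_G = V_DD·R_2/(R_1+R_2) = 13×56/326 = 2.23 V. With the source grounded, V_GS = V_G = 2.23 V.
Assume saturation: I_D = (k_n/2)(V_GS − V_t)² = (2.5/2)×(2.23 − 1.2)² = 1.25×1.03² = 1.33 mA.
V_DS = V_DD − I_D·R_D = 13 − 1.33×2.2 = 10.1 V.
Saturation requires V_DS ≥ V_GS − V_t = 1.03 V; 10.1 ≥ 1.03 ✓.

I_D ≈ 1.3 mA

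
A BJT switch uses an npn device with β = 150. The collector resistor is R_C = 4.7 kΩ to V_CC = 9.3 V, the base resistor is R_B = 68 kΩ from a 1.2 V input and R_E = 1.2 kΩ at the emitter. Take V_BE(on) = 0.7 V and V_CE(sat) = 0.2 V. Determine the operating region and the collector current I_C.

Assume active. Base-emitter loop: I_B = (V_BB − V_BE)/(R_B + (β+1)R_E) = (1.2 − 0.7)/(68 + 151×1.2) = 0.00201 mA.
I_C = β·I_B = 150×0.00201 = 0.301 mA.
V_CE = V_CC − I_C·R_C − I_E·R_E = 9.3 − 0.301×4.7 − 0.303×1.2 = 7.52 V > V_CE(sat), so the active-region assumption holds.

active; I_C ≈ 0.3 mA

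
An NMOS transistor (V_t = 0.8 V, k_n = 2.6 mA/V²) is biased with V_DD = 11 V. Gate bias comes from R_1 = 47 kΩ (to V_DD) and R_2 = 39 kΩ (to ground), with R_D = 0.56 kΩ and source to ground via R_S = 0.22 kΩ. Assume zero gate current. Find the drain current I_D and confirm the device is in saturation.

I_D ≈ 7.9 mA

V_G = V_DD·R_2/(R_1+R_2) = 11×39/86 = 4.99 V.
Assume saturation: I_D = (k_n/2)(V_GS − V_t)² with V_GS = V_G − I_D·R_S = 4.99 − 0.22·I_D.
Substituting gives 0.0629·I_D² − 3.4·I_D + 22.8 = 0, with roots I_D = 7.86 or 46.1 mA.
The root I_D = 46.1 mA gives V_GS = -5.16 V ≤ V_t, so take I_D = 7.86 mA.
Then V_GS = 3.26 V and V_DS = V_DD − I_D(R_D+R_S) = 11 − 7.86×0.78 = 4.87 V.
Saturation requires V_DS ≥ V_GS − V_t = 2.46 V; 4.87 ≥ 2.46 ✓.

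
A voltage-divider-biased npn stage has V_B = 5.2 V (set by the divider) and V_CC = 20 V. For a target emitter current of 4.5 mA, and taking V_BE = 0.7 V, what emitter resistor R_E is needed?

V_E = V_B − V_BE = 5.2 − 0.7 = 4.5 V.
R_E = V_E / I_E = 4.5 / 4.5 = 1 kΩ.

R_E ≈ 1 kΩ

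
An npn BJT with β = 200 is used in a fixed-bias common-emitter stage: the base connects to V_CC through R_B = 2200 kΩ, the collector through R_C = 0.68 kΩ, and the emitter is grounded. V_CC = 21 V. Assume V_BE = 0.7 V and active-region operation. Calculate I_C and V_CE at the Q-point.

Base loop: V_CC = I_B·R_B + V_BE, so I_B = (21 − 0.7)/2200 kΩ = 0.00923 mA.
In the active region I_C = β·I_B = 200 × 0.00923 = 1.85 mA.
Collector loop: V_CE = V_CC − I_C·R_C = 21 − 1.85×0.68 = 19.7 V.
Since V_CE = 19.7 V > V_CE(sat) ≈ 0.2 V, the transistor is in the active region as assumed.

I_C ≈ 1.8 mA, V_CE ≈ 20 V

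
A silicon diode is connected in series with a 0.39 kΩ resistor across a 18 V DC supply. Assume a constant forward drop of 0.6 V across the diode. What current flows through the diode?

I ≈ 45 mA

KVL around the loop: 18 = V_D + I·R = 0.6 + I × 0.39 kΩ.
So I = (18 − 0.6) / 0.39 kΩ = 17.4 / 0.39 = 44.6 mA.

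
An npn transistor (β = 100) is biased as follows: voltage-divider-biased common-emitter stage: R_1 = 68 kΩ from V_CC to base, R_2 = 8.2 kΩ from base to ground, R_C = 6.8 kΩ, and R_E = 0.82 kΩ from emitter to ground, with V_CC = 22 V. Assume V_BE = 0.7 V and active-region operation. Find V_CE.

V_CE ≈ 7.9 V

Thevenize the base divider: V_Th = V_CC·R_2/(R_1+R_2) = 22×8.2/76.2 = 2.37 V, R_Th = R_1‖R_2 = 7.32 kΩ.
Base-emitter loop: V_Th = I_B·R_Th + V_BE + (β+1)I_B·R_E, so I_B = (2.37 − 0.7) / (7.32 + 101×0.82) = 0.0185 mA.
I_C = β·I_B = 100×0.0185 = 1.85 mA, and I_E = (β+1)I_B = 1.87 mA.
V_CE = V_CC − I_C·R_C − I_E·R_E = 22 − 1.85×6.8 − 1.87×0.82 = 7.89 V.
V_CE = 7.89 V > 0.2 V confirms active-region operation.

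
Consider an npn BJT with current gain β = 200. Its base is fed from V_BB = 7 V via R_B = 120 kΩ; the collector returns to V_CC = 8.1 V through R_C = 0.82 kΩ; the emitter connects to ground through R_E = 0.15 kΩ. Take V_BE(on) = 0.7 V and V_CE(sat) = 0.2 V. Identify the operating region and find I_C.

Assume active: I_B = (7 − 0.7)/(120 + 201×0.15) = 0.042 mA, I_C = β·I_B = 8.39 mA.
Then V_CE = 8.1 − 8.39×0.82 − 8.43×0.15 = -0.0462 V < 0.2 V — the active assumption fails.
Re-solve with V_CE = 0.2 V. KCL at the emitter: V_E/R_E = (V_BB−0.7−V_E)/R_B + (V_CC−0.2−V_E)/R_C, giving V_E = 1.23 V.
I_C = (V_CC − 0.2 − V_E)/R_C = (7.9 − 1.23)/0.82 = 8.14 mA.
Check: I_B = (6.3 − 1.23)/120 = 0.0423 mA, and β·I_B = 8.45 mA > I_C, confirming saturation.

saturation; I_C ≈ 8.1 mA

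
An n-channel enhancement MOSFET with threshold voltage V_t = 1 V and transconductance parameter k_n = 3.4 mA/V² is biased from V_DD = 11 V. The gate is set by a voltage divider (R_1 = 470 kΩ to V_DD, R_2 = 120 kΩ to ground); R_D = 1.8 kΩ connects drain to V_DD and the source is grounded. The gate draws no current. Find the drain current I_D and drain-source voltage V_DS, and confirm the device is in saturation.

I_D ≈ 2.6 mA, V_DS ≈ 6.3 V

V_G = V_DD·R_2/(R_1+R_2) = 11×120/590 = 2.24 V. With the source grounded, V_GS = V_G = 2.24 V.
Assume saturation: I_D = (k_n/2)(V_GS − V_t)² = (3.4/2)×(2.24 − 1)² = 1.7×1.24² = 2.6 mA.
V_DS = V_DD − I_D·R_D = 11 − 2.6×1.8 = 6.32 V.
Saturation requires V_DS ≥ V_GS − V_t = 1.24 V; 6.32 ≥ 1.24 ✓.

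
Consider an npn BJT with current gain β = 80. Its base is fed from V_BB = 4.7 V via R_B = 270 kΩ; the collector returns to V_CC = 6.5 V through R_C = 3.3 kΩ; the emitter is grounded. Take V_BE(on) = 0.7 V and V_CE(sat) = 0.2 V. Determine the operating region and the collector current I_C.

Assume active. Base-emitter loop: I_B = (V_BB − V_BE)/R_B = (4.7 − 0.7)/270 = 0.0148 mA.
I_C = β·I_B = 80×0.0148 = 1.19 mA.
V_CE = V_CC − I_C·R_C = 6.5 − 1.19×3.3 = 2.59 V > V_CE(sat), so the active-region assumption holds.

active; I_C ≈ 1.2 mA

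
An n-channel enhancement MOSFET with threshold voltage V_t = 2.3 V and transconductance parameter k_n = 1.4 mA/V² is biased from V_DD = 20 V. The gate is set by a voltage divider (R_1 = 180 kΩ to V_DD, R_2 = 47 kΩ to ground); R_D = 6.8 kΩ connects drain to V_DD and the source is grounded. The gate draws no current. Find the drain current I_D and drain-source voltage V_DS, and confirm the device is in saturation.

I_D ≈ 2.4 mA, V_DS ≈ 3.9 V

V_G = V_DD·R_2/(R_1+R_2) = 20×47/227 = 4.14 V. With the source grounded, V_GS = V_G = 4.14 V.
Assume saturation: I_D = (k_n/2)(V_GS − V_t)² = (1.4/2)×(4.14 − 2.3)² = 0.7×1.84² = 2.37 mA.
V_DS = V_DD − I_D·R_D = 20 − 2.37×6.8 = 3.87 V.
Saturation requires V_DS ≥ V_GS − V_t = 1.84 V; 3.87 ≥ 1.84 ✓.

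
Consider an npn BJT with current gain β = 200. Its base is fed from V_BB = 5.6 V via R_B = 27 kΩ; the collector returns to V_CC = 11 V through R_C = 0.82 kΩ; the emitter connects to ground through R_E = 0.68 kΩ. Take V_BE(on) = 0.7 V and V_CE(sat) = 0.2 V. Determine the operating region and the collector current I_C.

active; I_C ≈ 6 mA

Assume active. Base-emitter loop: I_B = (V_BB − V_BE)/(R_B + (β+1)R_E) = (5.6 − 0.7)/(27 + 201×0.68) = 0.0299 mA.
I_C = β·I_B = 200×0.0299 = 5.99 mA.
V_CE = V_CC − I_C·R_C − I_E·R_E = 11 − 5.99×0.82 − 6.02×0.68 = 2 V > V_CE(sat), so the active-region assumption holds.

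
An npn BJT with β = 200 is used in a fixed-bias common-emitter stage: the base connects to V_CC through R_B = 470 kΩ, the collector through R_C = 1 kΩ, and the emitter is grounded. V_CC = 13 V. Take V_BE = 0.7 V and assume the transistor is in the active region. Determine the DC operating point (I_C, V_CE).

I_C ≈ 5.2 mA, V_CE ≈ 7.8 V

Base loop: V_CC = I_B·R_B + V_BE, so I_B = (13 − 0.7)/470 kΩ = 0.0262 mA.
In the active region I_C = β·I_B = 200 × 0.0262 = 5.23 mA.
Collector loop: V_CE = V_CC − I_C·R_C = 13 − 5.23×1 = 7.77 V.
Since V_CE = 7.77 V > V_CE(sat) ≈ 0.2 V, the transistor is in the active region as assumed.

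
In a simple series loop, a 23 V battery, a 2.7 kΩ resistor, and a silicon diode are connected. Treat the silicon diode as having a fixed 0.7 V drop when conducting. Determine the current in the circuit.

I ≈ 8.3 mA

KVL around the loop: 23 = V_D + I·R = 0.7 + I × 2.7 kΩ.
So I = (23 − 0.7) / 2.7 kΩ = 22.3 / 2.7 = 8.26 mA.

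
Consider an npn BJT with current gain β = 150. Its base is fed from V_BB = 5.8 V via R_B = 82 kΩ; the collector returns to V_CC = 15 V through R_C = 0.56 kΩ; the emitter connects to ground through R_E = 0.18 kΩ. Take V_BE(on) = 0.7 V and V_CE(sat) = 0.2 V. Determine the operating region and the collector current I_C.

Assume active. Base-emitter loop: I_B = (V_BB − V_BE)/(R_B + (β+1)R_E) = (5.8 − 0.7)/(82 + 151×0.18) = 0.0467 mA.
I_C = β·I_B = 150×0.0467 = 7.01 mA.
V_CE = V_CC − I_C·R_C − I_E·R_E = 15 − 7.01×0.56 − 7.05×0.18 = 9.81 V > V_CE(sat), so the active-region assumption holds.

active; I_C ≈ 7 mA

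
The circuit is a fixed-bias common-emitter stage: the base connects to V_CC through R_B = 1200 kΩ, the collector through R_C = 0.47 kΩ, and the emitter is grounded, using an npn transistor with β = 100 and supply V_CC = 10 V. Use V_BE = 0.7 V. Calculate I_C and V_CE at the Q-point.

I_C ≈ 0.78 mA, V_CE ≈ 9.6 V

Base loop: V_CC = I_B·R_B + V_BE, so I_B = (10 − 0.7)/1200 kΩ = 0.00775 mA.
In the active region I_C = β·I_B = 100 × 0.00775 = 0.775 mA.
Collector loop: V_CE = V_CC − I_C·R_C = 10 − 0.775×0.47 = 9.64 V.
Since V_CE = 9.64 V > V_CE(sat) ≈ 0.2 V, the transistor is in the active region as assumed.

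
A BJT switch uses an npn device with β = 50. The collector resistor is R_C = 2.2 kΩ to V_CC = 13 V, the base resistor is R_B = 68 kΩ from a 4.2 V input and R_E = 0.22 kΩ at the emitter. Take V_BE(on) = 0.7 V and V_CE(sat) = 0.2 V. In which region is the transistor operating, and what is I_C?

Assume active. Base-emitter loop: I_B = (V_BB − V_BE)/(R_B + (β+1)R_E) = (4.2 − 0.7)/(68 + 51×0.22) = 0.0442 mA.
I_C = β·I_B = 50×0.0442 = 2.21 mA.
V_CE = V_CC − I_C·R_C − I_E·R_E = 13 − 2.21×2.2 − 2.25×0.22 = 7.64 V > V_CE(sat), so the active-region assumption holds.

active; I_C ≈ 2.2 mA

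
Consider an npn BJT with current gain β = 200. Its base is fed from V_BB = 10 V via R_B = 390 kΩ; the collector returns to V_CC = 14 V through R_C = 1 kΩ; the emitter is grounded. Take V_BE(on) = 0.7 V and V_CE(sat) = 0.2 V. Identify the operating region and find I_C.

active; I_C ≈ 4.8 mA

Assume active. Base-emitter loop: I_B = (V_BB − V_BE)/R_B = (10 − 0.7)/390 = 0.0238 mA.
I_C = β·I_B = 200×0.0238 = 4.77 mA.
V_CE = V_CC − I_C·R_C = 14 − 4.77×1 = 9.23 V > V_CE(sat), so the active-region assumption holds.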